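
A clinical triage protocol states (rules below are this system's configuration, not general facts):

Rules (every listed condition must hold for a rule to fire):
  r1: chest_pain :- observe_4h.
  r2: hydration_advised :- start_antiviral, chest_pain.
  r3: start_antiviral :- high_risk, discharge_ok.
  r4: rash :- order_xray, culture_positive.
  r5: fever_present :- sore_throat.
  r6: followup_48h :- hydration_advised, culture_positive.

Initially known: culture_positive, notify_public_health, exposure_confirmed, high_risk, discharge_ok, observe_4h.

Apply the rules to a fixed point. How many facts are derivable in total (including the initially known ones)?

10

[1] r1 [chest_pain :- observe_4h.]; r3 [start_antiviral :- high_risk, discharge_ok.]. ⇒ new: chest_pain, start_antiviral.
[2] r2 [hydration_advised :- start_antiviral, chest_pain.]. ⇒ new: hydration_advised.
[3] r6 [followup_48h :- hydration_advised, culture_positive.]. ⇒ new: followup_48h.
Closure: {chest_pain, culture_positive, discharge_ok, exposure_confirmed, followup_48h, high_risk, hydration_advised, notify_public_health, observe_4h, start_antiviral} — 10 facts.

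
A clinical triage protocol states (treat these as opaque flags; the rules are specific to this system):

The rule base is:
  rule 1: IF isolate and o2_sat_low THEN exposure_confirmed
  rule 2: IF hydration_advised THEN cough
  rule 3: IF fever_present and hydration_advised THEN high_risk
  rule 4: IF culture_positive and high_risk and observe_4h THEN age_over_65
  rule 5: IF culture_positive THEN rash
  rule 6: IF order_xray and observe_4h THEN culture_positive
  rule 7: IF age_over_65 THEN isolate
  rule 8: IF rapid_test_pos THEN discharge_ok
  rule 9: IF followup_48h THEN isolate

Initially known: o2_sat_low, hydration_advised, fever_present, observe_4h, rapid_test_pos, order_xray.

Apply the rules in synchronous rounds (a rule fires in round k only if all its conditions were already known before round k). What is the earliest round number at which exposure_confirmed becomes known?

Round 1 fires rule 2, rule 3, rule 6, rule 8, giving cough, high_risk, culture_positive, discharge_ok.
Round 2 fires rule 4, rule 5, giving age_over_65, rash.
Round 3 fires rule 7, giving isolate.
Round 4 fires rule 1, giving exposure_confirmed.
exposure_confirmed first appears in round 4.

4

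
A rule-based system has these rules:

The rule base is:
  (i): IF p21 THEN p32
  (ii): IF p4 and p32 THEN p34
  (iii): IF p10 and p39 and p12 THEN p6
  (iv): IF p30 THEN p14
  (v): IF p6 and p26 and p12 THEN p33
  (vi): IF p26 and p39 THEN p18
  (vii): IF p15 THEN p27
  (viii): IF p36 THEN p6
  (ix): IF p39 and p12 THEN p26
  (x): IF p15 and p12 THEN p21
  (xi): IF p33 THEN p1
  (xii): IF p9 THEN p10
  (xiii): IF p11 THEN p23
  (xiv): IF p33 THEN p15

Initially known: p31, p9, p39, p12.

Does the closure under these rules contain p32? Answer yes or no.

[1] (ix) [IF p39 and p12 THEN p26]; (xii) [IF p9 THEN p10]. ⇒ new: p26, p10.
[2] (iii) [IF p10 and p39 and p12 THEN p6]; (vi) [IF p26 and p39 THEN p18]. ⇒ new: p6, p18.
[3] (v) [IF p6 and p26 and p12 THEN p33]. ⇒ new: p33.
[4] (xi) [IF p33 THEN p1]; (xiv) [IF p33 THEN p15]. ⇒ new: p1, p15.
[5] (vii) [IF p15 THEN p27]; (x) [IF p15 and p12 THEN p21]. ⇒ new: p27, p21.
[6] (i) [IF p21 THEN p32]. ⇒ new: p32.
p32 appears in round 6, so it is derivable.

yes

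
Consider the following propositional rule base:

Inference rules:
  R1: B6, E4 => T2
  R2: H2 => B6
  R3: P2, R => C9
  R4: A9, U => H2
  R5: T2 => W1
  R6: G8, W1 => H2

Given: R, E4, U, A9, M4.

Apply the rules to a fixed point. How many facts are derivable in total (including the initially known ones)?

[1] R4 [A9, U => H2]. ⇒ new: H2.
[2] R2 [H2 => B6]. ⇒ new: B6.
[3] R1 [B6, E4 => T2]. ⇒ new: T2.
[4] R5 [T2 => W1]. ⇒ new: W1.
Closure: {A9, B6, E4, H2, M4, R, T2, U, W1} — 9 facts.

9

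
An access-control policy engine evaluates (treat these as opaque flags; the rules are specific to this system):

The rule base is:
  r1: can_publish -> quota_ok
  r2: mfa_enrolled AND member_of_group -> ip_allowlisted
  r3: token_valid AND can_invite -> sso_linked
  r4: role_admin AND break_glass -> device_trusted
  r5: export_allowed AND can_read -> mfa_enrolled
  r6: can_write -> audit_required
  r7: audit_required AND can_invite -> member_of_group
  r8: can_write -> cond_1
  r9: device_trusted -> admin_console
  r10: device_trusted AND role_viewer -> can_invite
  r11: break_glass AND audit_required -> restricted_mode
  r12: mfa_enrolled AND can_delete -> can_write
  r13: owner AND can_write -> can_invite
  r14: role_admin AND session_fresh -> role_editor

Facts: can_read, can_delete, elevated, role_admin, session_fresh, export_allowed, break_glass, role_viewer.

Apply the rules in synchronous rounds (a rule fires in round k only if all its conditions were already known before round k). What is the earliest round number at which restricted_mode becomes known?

4

[1] r4 [role_admin AND break_glass -> device_trusted]; r5 [export_allowed AND can_read -> mfa_enrolled]; r14 [role_admin AND session_fresh -> role_editor]. ⇒ new: device_trusted, mfa_enrolled, role_editor.
[2] r9 [device_trusted -> admin_console]; r10 [device_trusted AND role_viewer -> can_invite]; r12 [mfa_enrolled AND can_delete -> can_write]. ⇒ new: admin_console, can_invite, can_write.
[3] r6 [can_write -> audit_required]; r8 [can_write -> cond_1]. ⇒ new: audit_required, cond_1.
[4] r7 [audit_required AND can_invite -> member_of_group]; r11 [break_glass AND audit_required -> restricted_mode]. ⇒ new: member_of_group, restricted_mode.
restricted_mode first appears in round 4.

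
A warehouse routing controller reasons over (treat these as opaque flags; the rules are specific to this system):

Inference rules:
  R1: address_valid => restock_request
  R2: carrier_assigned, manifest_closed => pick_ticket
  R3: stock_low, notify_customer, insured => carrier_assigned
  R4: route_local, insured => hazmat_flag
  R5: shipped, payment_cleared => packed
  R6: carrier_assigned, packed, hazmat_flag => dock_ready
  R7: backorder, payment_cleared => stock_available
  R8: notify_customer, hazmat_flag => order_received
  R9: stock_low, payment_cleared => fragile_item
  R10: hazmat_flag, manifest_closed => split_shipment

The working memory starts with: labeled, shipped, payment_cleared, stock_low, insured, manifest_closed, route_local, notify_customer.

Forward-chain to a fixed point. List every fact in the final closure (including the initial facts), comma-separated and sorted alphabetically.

carrier_assigned, dock_ready, fragile_item, hazmat_flag, insured, labeled, manifest_closed, notify_customer, order_received, packed, payment_cleared, pick_ticket, route_local, shipped, split_shipment, stock_low

Round 1: R3 [stock_low, notify_customer, insured => carrier_assigned]; R4 [route_local, insured => hazmat_flag]; R5 [shipped, payment_cleared => packed]; R9 [stock_low, payment_cleared => fragile_item]. New: carrier_assigned, hazmat_flag, packed, fragile_item.
Round 2: R2 [carrier_assigned, manifest_closed => pick_ticket]; R6 [carrier_assigned, packed, hazmat_flag => dock_ready]; R8 [notify_customer, hazmat_flag => order_received]; R10 [hazmat_flag, manifest_closed => split_shipment]. New: pick_ticket, dock_ready, order_received, split_shipment.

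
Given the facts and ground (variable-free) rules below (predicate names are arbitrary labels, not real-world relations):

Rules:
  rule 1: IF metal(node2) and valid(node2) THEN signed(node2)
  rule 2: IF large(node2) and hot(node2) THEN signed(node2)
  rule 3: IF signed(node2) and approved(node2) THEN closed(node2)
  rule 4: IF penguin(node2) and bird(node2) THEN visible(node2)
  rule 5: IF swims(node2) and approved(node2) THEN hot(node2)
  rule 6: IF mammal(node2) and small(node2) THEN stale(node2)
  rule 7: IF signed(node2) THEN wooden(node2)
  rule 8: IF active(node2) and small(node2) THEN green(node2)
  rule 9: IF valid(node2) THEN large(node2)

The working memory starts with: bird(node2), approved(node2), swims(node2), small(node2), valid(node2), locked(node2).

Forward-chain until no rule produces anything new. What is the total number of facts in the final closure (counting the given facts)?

[1] rule 5 [IF swims(node2) and approved(node2) THEN hot(node2)]; rule 9 [IF valid(node2) THEN large(node2)]. ⇒ new: hot(node2), large(node2).
[2] rule 2 [IF large(node2) and hot(node2) THEN signed(node2)]. ⇒ new: signed(node2).
[3] rule 3 [IF signed(node2) and approved(node2) THEN closed(node2)]; rule 7 [IF signed(node2) THEN wooden(node2)]. ⇒ new: closed(node2), wooden(node2).
Closure: {approved(node2), bird(node2), closed(node2), hot(node2), large(node2), locked(node2), signed(node2), small(node2), swims(node2), valid(node2), wooden(node2)} — 11 facts.

11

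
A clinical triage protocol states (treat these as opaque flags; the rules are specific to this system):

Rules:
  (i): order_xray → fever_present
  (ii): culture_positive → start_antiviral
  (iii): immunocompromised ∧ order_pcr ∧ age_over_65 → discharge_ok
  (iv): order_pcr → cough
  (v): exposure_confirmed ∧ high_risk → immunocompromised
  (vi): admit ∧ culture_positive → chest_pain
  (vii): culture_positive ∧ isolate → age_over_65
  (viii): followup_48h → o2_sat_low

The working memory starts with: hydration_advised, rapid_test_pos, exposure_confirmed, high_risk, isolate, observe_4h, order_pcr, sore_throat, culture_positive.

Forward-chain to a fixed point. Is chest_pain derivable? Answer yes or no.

no

Round 1 — (ii), (iv), (v), (vii), derive start_antiviral, cough, immunocompromised, age_over_65.
Round 2 — (iii), derive discharge_ok.
Fixed point reached. chest_pain is concluded only by (vi); (vi) needs admit (never derived).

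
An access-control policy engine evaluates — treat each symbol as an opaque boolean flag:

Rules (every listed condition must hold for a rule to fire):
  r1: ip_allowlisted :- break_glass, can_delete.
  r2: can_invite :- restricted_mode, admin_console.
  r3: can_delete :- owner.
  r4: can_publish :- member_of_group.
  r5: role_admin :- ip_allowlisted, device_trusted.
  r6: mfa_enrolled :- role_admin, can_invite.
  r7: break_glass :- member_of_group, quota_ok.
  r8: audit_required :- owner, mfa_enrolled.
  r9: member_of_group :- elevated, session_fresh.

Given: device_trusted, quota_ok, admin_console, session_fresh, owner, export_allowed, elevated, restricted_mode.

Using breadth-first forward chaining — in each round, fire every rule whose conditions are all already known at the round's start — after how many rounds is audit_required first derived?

6

Round 1 — r2, r3, r9, derive can_invite, can_delete, member_of_group.
Round 2 — r4, r7, derive can_publish, break_glass.
Round 3 — r1, derive ip_allowlisted.
Round 4 — r5, derive role_admin.
Round 5 — r6, derive mfa_enrolled.
Round 6 — r8, derive audit_required.
audit_required first appears in round 6.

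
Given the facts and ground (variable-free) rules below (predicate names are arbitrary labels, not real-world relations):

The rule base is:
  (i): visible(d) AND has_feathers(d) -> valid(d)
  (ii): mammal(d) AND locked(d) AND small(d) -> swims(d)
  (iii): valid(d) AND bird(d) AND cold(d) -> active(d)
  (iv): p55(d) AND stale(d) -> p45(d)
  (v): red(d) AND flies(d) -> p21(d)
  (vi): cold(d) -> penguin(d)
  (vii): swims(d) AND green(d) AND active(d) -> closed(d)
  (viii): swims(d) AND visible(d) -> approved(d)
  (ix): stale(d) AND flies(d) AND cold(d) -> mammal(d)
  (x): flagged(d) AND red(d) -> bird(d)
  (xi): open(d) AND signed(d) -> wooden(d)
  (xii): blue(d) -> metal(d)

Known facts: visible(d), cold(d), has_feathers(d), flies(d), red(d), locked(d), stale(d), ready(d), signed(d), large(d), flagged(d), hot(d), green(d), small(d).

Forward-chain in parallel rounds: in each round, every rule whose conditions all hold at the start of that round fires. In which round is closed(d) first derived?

Round 1 — (i), (v), (vi), (ix), (x), derive valid(d), p21(d), penguin(d), mammal(d), bird(d).
Round 2 — (ii), (iii), derive swims(d), active(d).
Round 3 — (vii), (viii), derive closed(d), approved(d).
closed(d) first appears in round 3.

3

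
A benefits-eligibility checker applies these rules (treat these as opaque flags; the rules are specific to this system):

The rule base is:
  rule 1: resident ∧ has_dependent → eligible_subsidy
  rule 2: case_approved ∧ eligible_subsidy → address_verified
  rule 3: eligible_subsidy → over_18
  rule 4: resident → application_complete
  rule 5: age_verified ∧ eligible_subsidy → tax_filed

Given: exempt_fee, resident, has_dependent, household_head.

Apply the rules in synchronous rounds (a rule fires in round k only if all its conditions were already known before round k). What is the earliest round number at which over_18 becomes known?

2

Round 1: rule 1 [resident ∧ has_dependent → eligible_subsidy]; rule 4 [resident → application_complete]. New: eligible_subsidy, application_complete.
Round 2: rule 3 [eligible_subsidy → over_18]. New: over_18.
over_18 first appears in round 2.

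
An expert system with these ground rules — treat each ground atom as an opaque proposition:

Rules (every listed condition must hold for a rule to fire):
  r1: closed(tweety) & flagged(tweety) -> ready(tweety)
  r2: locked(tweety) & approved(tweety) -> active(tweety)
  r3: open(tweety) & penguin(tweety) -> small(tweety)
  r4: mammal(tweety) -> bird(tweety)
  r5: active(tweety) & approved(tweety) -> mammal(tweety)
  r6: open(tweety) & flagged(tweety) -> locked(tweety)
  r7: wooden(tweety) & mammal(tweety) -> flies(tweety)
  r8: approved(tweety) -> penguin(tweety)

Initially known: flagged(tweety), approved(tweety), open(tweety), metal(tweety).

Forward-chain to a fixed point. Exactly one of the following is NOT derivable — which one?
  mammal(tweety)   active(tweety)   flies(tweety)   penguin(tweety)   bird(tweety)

flies(tweety)

Round 1: r6 [open(tweety) & flagged(tweety) -> locked(tweety)]; r8 [approved(tweety) -> penguin(tweety)]. Adds locked(tweety), penguin(tweety).
Round 2: r2 [locked(tweety) & approved(tweety) -> active(tweety)]; r3 [open(tweety) & penguin(tweety) -> small(tweety)]. Adds active(tweety), small(tweety).
Round 3: r5 [active(tweety) & approved(tweety) -> mammal(tweety)]. Adds mammal(tweety).
Round 4: r4 [mammal(tweety) -> bird(tweety)]. Adds bird(tweety).
Derived: active(tweety) (round 2), bird(tweety) (round 4), penguin(tweety) (round 1), mammal(tweety) (round 3). flies(tweety) never appears in any round.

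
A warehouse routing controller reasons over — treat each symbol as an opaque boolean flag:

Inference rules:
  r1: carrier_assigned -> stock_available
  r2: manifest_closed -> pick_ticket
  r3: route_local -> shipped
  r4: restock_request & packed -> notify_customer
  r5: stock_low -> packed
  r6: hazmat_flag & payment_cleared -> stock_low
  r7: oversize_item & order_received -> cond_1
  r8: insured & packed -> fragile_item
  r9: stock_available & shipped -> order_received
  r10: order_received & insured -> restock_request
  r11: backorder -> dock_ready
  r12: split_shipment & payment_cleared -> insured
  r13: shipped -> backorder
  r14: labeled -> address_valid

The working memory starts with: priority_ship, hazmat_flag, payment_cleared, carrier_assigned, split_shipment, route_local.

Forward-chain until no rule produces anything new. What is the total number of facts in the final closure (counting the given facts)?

Round 1 fires r1, r3, r6, r12, giving stock_available, shipped, stock_low, insured.
Round 2 fires r5, r9, r13, giving packed, order_received, backorder.
Round 3 fires r8, r10, r11, giving fragile_item, restock_request, dock_ready.
Round 4 fires r4, giving notify_customer.
Closure: {backorder, carrier_assigned, dock_ready, fragile_item, hazmat_flag, insured, notify_customer, order_received, packed, payment_cleared, priority_ship, restock_request, route_local, shipped, split_shipment, stock_available, stock_low} — 17 facts.

17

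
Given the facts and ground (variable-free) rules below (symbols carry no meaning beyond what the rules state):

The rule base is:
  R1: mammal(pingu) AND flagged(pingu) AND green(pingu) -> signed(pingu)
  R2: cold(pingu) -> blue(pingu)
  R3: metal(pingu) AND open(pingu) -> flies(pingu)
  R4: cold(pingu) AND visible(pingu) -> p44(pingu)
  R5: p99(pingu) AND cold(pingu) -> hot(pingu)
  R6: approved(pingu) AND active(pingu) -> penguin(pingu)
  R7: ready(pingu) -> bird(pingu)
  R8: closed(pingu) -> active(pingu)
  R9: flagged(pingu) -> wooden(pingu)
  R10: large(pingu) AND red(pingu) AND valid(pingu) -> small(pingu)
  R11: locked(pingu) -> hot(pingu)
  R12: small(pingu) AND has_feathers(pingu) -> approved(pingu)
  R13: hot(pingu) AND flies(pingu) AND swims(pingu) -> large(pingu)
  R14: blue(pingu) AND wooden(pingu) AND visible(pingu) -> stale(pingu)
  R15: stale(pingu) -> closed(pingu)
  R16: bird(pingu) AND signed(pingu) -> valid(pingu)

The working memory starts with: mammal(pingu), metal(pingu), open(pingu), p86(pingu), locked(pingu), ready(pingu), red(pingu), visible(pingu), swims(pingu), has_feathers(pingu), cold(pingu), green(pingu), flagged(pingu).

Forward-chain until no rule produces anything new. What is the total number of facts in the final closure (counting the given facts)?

28

[1] R1 [mammal(pingu) AND flagged(pingu) AND green(pingu) -> signed(pingu)]; R2 [cold(pingu) -> blue(pingu)]; R3 [metal(pingu) AND open(pingu) -> flies(pingu)]; R4 [cold(pingu) AND visible(pingu) -> p44(pingu)]; R7 [ready(pingu) -> bird(pingu)]; R9 [flagged(pingu) -> wooden(pingu)]; R11 [locked(pingu) -> hot(pingu)]. ⇒ new: signed(pingu), blue(pingu), flies(pingu), p44(pingu), bird(pingu), wooden(pingu), hot(pingu).
[2] R13 [hot(pingu) AND flies(pingu) AND swims(pingu) -> large(pingu)]; R14 [blue(pingu) AND wooden(pingu) AND visible(pingu) -> stale(pingu)]; R16 [bird(pingu) AND signed(pingu) -> valid(pingu)]. ⇒ new: large(pingu), stale(pingu), valid(pingu).
[3] R10 [large(pingu) AND red(pingu) AND valid(pingu) -> small(pingu)]; R15 [stale(pingu) -> closed(pingu)]. ⇒ new: small(pingu), closed(pingu).
[4] R8 [closed(pingu) -> active(pingu)]; R12 [small(pingu) AND has_feathers(pingu) -> approved(pingu)]. ⇒ new: active(pingu), approved(pingu).
[5] R6 [approved(pingu) AND active(pingu) -> penguin(pingu)]. ⇒ new: penguin(pingu).
Closure: {active(pingu), approved(pingu), bird(pingu), blue(pingu), closed(pingu), cold(pingu), flagged(pingu), flies(pingu), green(pingu), has_feathers(pingu), hot(pingu), large(pingu), locked(pingu), mammal(pingu), metal(pingu), open(pingu), p44(pingu), p86(pingu), penguin(pingu), ready(pingu), red(pingu), signed(pingu), small(pingu), stale(pingu), swims(pingu), valid(pingu), visible(pingu), wooden(pingu)} — 28 facts.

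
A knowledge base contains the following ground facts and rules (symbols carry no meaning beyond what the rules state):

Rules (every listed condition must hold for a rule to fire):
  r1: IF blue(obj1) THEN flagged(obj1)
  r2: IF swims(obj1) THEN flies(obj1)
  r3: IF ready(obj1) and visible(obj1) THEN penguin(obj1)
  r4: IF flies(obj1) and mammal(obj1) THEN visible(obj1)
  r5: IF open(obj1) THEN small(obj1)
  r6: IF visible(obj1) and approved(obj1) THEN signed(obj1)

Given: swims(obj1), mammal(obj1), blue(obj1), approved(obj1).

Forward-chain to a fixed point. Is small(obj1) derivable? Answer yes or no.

Round 1: r1 [IF blue(obj1) THEN flagged(obj1)]; r2 [IF swims(obj1) THEN flies(obj1)]. New: flagged(obj1), flies(obj1).
Round 2: r4 [IF flies(obj1) and mammal(obj1) THEN visible(obj1)]. New: visible(obj1).
Round 3: r6 [IF visible(obj1) and approved(obj1) THEN signed(obj1)]. New: signed(obj1).
Fixed point reached. small(obj1) is concluded only by r5; r5 needs open(obj1) (never derived).

no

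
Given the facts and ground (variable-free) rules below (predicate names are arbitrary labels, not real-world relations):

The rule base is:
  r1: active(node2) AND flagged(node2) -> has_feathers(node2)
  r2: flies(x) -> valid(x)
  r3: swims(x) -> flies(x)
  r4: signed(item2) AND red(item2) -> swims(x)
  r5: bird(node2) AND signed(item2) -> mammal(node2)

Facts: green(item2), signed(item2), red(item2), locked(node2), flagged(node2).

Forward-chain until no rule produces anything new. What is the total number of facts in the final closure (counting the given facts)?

8

Round 1 fires r4, giving swims(x).
Round 2 fires r3, giving flies(x).
Round 3 fires r2, giving valid(x).
Closure: {flagged(node2), flies(x), green(item2), locked(node2), red(item2), signed(item2), swims(x), valid(x)} — 8 facts.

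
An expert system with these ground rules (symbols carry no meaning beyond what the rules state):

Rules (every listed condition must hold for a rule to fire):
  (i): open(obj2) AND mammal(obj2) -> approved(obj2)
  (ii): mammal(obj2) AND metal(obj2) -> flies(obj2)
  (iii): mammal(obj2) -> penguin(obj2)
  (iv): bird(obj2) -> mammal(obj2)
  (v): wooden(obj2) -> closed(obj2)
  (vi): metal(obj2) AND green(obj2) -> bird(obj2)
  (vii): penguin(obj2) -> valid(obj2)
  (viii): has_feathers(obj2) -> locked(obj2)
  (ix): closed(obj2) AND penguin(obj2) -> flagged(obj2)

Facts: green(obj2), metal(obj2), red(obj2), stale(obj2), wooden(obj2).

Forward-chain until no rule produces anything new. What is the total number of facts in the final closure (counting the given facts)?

Round 1: (v) [wooden(obj2) -> closed(obj2)]; (vi) [metal(obj2) AND green(obj2) -> bird(obj2)]. New: closed(obj2), bird(obj2).
Round 2: (iv) [bird(obj2) -> mammal(obj2)]. New: mammal(obj2).
Round 3: (ii) [mammal(obj2) AND metal(obj2) -> flies(obj2)]; (iii) [mammal(obj2) -> penguin(obj2)]. New: flies(obj2), penguin(obj2).
Round 4: (vii) [penguin(obj2) -> valid(obj2)]; (ix) [closed(obj2) AND penguin(obj2) -> flagged(obj2)]. New: valid(obj2), flagged(obj2).
Closure: {bird(obj2), closed(obj2), flagged(obj2), flies(obj2), green(obj2), mammal(obj2), metal(obj2), penguin(obj2), red(obj2), stale(obj2), valid(obj2), wooden(obj2)} — 12 facts.

12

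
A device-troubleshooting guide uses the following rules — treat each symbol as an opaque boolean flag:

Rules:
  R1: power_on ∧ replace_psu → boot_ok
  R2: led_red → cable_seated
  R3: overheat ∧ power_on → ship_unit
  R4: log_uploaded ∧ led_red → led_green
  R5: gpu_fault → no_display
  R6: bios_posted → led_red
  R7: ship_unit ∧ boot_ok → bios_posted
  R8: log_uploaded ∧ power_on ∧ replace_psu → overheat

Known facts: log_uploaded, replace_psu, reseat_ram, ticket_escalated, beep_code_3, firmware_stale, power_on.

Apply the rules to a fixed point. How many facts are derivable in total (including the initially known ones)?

Round 1 — R1, R8, derive boot_ok, overheat.
Round 2 — R3, derive ship_unit.
Round 3 — R7, derive bios_posted.
Round 4 — R6, derive led_red.
Round 5 — R2, R4, derive cable_seated, led_green.
Closure: {beep_code_3, bios_posted, boot_ok, cable_seated, firmware_stale, led_green, led_red, log_uploaded, overheat, power_on, replace_psu, reseat_ram, ship_unit, ticket_escalated} — 14 facts.

14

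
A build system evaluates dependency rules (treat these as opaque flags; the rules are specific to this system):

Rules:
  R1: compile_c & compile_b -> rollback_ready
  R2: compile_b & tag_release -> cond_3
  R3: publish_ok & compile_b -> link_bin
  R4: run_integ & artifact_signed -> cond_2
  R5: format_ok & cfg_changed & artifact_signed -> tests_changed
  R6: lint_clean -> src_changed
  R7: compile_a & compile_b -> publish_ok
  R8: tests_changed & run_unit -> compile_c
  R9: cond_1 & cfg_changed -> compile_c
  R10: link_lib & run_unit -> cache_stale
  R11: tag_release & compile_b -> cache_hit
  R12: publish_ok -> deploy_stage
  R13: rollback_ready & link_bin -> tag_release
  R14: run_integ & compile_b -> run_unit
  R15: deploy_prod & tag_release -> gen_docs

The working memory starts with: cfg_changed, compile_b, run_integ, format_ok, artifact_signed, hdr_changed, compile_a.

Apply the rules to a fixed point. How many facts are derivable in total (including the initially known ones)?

18

Round 1 — R4, R5, R7, R14, derive cond_2, tests_changed, publish_ok, run_unit.
Round 2 — R3, R8, R12, derive link_bin, compile_c, deploy_stage.
Round 3 — R1, derive rollback_ready.
Round 4 — R13, derive tag_release.
Round 5 — R2, R11, derive cond_3, cache_hit.
Closure: {artifact_signed, cache_hit, cfg_changed, compile_a, compile_b, compile_c, cond_2, cond_3, deploy_stage, format_ok, hdr_changed, link_bin, publish_ok, rollback_ready, run_integ, run_unit, tag_release, tests_changed} — 18 facts.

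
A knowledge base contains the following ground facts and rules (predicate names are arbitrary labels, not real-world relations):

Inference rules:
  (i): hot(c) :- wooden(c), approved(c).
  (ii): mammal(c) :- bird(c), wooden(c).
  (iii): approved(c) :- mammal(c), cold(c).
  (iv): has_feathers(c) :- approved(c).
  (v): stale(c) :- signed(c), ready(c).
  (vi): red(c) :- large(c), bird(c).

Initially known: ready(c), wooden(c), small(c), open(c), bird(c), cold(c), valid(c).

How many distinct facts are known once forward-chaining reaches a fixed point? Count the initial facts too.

11

[1] (ii) [mammal(c) :- bird(c), wooden(c).]. ⇒ new: mammal(c).
[2] (iii) [approved(c) :- mammal(c), cold(c).]. ⇒ new: approved(c).
[3] (i) [hot(c) :- wooden(c), approved(c).]; (iv) [has_feathers(c) :- approved(c).]. ⇒ new: hot(c), has_feathers(c).
Closure: {approved(c), bird(c), cold(c), has_feathers(c), hot(c), mammal(c), open(c), ready(c), small(c), valid(c), wooden(c)} — 11 facts.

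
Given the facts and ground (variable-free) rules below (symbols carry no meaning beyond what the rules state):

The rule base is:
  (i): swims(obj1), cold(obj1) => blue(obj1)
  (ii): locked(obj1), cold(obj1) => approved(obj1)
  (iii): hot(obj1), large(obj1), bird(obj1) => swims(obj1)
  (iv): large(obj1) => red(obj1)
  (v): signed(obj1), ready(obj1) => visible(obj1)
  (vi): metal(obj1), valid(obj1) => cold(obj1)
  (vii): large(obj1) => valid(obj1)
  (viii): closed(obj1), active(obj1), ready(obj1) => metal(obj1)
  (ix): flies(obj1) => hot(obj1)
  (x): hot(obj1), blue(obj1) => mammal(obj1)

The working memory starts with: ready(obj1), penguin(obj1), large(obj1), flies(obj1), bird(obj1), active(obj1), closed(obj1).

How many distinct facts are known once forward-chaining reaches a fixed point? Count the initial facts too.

Round 1: (iv) [large(obj1) => red(obj1)]; (vii) [large(obj1) => valid(obj1)]; (viii) [closed(obj1), active(obj1), ready(obj1) => metal(obj1)]; (ix) [flies(obj1) => hot(obj1)]. Adds red(obj1), valid(obj1), metal(obj1), hot(obj1).
Round 2: (iii) [hot(obj1), large(obj1), bird(obj1) => swims(obj1)]; (vi) [metal(obj1), valid(obj1) => cold(obj1)]. Adds swims(obj1), cold(obj1).
Round 3: (i) [swims(obj1), cold(obj1) => blue(obj1)]. Adds blue(obj1).
Round 4: (x) [hot(obj1), blue(obj1) => mammal(obj1)]. Adds mammal(obj1).
Closure: {active(obj1), bird(obj1), blue(obj1), closed(obj1), cold(obj1), flies(obj1), hot(obj1), large(obj1), mammal(obj1), metal(obj1), penguin(obj1), ready(obj1), red(obj1), swims(obj1), valid(obj1)} — 15 facts.

15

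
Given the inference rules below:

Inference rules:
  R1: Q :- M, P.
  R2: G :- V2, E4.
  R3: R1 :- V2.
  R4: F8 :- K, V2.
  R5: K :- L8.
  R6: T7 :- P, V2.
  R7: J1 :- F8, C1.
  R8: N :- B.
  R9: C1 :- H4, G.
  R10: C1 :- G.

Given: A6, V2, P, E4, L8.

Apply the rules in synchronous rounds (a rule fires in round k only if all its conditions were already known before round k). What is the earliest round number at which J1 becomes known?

3

[1] R2 [G :- V2, E4.]; R3 [R1 :- V2.]; R5 [K :- L8.]; R6 [T7 :- P, V2.]. ⇒ new: G, R1, K, T7.
[2] R4 [F8 :- K, V2.]; R10 [C1 :- G.]. ⇒ new: F8, C1.
[3] R7 [J1 :- F8, C1.]. ⇒ new: J1.
J1 first appears in round 3.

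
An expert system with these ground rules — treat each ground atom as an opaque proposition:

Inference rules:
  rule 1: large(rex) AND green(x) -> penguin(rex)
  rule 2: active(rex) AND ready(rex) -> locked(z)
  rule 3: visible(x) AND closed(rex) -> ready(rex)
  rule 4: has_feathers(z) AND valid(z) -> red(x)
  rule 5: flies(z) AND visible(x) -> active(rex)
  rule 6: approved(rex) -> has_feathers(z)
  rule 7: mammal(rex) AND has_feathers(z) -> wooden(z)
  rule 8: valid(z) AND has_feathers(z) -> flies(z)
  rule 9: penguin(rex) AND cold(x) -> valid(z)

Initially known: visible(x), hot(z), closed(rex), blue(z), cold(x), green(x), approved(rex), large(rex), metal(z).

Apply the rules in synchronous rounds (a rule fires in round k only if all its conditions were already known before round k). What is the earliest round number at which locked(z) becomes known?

5

Round 1 — rule 1, rule 3, rule 6, derive penguin(rex), ready(rex), has_feathers(z).
Round 2 — rule 9, derive valid(z).
Round 3 — rule 4, rule 8, derive red(x), flies(z).
Round 4 — rule 5, derive active(rex).
Round 5 — rule 2, derive locked(z).
locked(z) first appears in round 5.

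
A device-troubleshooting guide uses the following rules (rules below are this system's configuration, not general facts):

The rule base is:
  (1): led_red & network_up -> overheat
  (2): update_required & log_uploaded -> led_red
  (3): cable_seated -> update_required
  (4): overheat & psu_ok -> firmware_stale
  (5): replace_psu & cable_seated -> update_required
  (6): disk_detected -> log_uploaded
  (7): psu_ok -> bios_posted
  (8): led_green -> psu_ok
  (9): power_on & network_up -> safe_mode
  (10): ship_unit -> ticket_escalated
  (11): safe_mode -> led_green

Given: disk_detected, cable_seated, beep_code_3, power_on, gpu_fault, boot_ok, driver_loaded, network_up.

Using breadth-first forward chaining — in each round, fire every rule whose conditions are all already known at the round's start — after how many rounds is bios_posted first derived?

Round 1: (3) [cable_seated -> update_required]; (6) [disk_detected -> log_uploaded]; (9) [power_on & network_up -> safe_mode]. New: update_required, log_uploaded, safe_mode.
Round 2: (2) [update_required & log_uploaded -> led_red]; (11) [safe_mode -> led_green]. New: led_red, led_green.
Round 3: (1) [led_red & network_up -> overheat]; (8) [led_green -> psu_ok]. New: overheat, psu_ok.
Round 4: (4) [overheat & psu_ok -> firmware_stale]; (7) [psu_ok -> bios_posted]. New: firmware_stale, bios_posted.
bios_posted first appears in round 4.

4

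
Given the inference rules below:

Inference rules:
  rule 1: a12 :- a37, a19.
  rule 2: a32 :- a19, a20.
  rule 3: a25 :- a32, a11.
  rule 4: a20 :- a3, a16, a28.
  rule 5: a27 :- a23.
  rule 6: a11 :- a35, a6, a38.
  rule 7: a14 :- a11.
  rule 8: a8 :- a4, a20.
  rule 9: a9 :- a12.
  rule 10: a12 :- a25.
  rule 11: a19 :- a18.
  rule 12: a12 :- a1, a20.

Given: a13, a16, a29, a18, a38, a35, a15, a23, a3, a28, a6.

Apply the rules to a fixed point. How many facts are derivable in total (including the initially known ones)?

Round 1: rule 4 [a20 :- a3, a16, a28.]; rule 5 [a27 :- a23.]; rule 6 [a11 :- a35, a6, a38.]; rule 11 [a19 :- a18.]. Adds a20, a27, a11, a19.
Round 2: rule 2 [a32 :- a19, a20.]; rule 7 [a14 :- a11.]. Adds a32, a14.
Round 3: rule 3 [a25 :- a32, a11.]. Adds a25.
Round 4: rule 10 [a12 :- a25.]. Adds a12.
Round 5: rule 9 [a9 :- a12.]. Adds a9.
Closure: {a11, a12, a13, a14, a15, a16, a18, a19, a20, a23, a25, a27, a28, a29, a3, a32, a35, a38, a6, a9} — 20 facts.

20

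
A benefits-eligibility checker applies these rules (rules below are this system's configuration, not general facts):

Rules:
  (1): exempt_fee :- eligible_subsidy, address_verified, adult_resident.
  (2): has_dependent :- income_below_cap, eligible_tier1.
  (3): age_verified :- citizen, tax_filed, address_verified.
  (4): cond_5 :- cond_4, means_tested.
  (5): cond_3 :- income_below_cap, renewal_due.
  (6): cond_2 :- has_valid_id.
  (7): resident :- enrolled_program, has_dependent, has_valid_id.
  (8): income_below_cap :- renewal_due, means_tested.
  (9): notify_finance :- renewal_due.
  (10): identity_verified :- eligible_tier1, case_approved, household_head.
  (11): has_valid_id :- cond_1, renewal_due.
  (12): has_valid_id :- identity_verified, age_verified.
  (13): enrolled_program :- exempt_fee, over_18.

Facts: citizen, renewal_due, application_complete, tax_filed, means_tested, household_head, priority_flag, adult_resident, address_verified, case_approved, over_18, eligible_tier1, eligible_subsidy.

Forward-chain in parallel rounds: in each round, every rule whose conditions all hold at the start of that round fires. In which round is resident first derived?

Round 1 — (1), (3), (8), (9), (10), derive exempt_fee, age_verified, income_below_cap, notify_finance, identity_verified.
Round 2 — (2), (5), (12), (13), derive has_dependent, cond_3, has_valid_id, enrolled_program.
Round 3 — (6), (7), derive cond_2, resident.
resident first appears in round 3.

3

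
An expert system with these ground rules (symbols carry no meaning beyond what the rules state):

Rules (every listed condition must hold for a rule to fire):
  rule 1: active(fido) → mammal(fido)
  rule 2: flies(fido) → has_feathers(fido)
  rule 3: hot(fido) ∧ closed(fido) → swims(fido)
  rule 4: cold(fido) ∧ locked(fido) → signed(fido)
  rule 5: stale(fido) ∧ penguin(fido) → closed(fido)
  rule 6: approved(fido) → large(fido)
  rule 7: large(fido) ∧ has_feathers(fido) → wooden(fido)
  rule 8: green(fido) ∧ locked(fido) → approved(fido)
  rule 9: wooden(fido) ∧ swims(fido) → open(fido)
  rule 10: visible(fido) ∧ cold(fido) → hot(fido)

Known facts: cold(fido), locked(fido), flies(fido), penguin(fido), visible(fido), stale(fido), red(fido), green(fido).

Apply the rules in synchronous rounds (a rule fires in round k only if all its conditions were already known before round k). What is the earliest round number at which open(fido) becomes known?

4

Round 1 — rule 2, rule 4, rule 5, rule 8, rule 10, derive has_feathers(fido), signed(fido), closed(fido), approved(fido), hot(fido).
Round 2 — rule 3, rule 6, derive swims(fido), large(fido).
Round 3 — rule 7, derive wooden(fido).
Round 4 — rule 9, derive open(fido).
open(fido) first appears in round 4.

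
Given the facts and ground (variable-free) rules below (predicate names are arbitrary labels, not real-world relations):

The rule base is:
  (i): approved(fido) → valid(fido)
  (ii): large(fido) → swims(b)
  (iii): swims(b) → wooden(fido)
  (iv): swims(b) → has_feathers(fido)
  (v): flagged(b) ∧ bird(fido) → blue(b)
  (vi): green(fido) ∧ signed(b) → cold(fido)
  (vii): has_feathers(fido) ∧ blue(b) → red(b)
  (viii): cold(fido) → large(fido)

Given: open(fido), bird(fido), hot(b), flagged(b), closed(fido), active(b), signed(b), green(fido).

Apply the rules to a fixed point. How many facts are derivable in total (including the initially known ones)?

15

Round 1: (v) [flagged(b) ∧ bird(fido) → blue(b)]; (vi) [green(fido) ∧ signed(b) → cold(fido)]. New: blue(b), cold(fido).
Round 2: (viii) [cold(fido) → large(fido)]. New: large(fido).
Round 3: (ii) [large(fido) → swims(b)]. New: swims(b).
Round 4: (iii) [swims(b) → wooden(fido)]; (iv) [swims(b) → has_feathers(fido)]. New: wooden(fido), has_feathers(fido).
Round 5: (vii) [has_feathers(fido) ∧ blue(b) → red(b)]. New: red(b).
Closure: {active(b), bird(fido), blue(b), closed(fido), cold(fido), flagged(b), green(fido), has_feathers(fido), hot(b), large(fido), open(fido), red(b), signed(b), swims(b), wooden(fido)} — 15 facts.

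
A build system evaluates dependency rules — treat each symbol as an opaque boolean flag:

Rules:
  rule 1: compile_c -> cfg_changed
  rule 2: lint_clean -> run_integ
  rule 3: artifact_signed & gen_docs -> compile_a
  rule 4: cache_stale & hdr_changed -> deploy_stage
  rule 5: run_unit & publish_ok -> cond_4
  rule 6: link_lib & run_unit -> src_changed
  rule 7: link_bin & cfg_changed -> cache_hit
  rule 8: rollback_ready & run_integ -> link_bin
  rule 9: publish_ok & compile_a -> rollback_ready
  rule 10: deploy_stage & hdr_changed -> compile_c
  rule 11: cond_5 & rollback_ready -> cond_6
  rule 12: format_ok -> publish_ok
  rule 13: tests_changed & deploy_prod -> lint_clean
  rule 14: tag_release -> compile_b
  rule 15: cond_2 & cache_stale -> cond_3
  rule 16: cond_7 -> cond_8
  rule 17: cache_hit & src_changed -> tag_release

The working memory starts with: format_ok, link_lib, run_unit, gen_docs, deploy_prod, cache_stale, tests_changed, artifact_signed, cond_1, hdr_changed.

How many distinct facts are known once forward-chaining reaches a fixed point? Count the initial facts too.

[1] rule 3 [artifact_signed & gen_docs -> compile_a]; rule 4 [cache_stale & hdr_changed -> deploy_stage]; rule 6 [link_lib & run_unit -> src_changed]; rule 12 [format_ok -> publish_ok]; rule 13 [tests_changed & deploy_prod -> lint_clean]. ⇒ new: compile_a, deploy_stage, src_changed, publish_ok, lint_clean.
[2] rule 2 [lint_clean -> run_integ]; rule 5 [run_unit & publish_ok -> cond_4]; rule 9 [publish_ok & compile_a -> rollback_ready]; rule 10 [deploy_stage & hdr_changed -> compile_c]. ⇒ new: run_integ, cond_4, rollback_ready, compile_c.
[3] rule 1 [compile_c -> cfg_changed]; rule 8 [rollback_ready & run_integ -> link_bin]. ⇒ new: cfg_changed, link_bin.
[4] rule 7 [link_bin & cfg_changed -> cache_hit]. ⇒ new: cache_hit.
[5] rule 17 [cache_hit & src_changed -> tag_release]. ⇒ new: tag_release.
[6] rule 14 [tag_release -> compile_b]. ⇒ new: compile_b.
Closure: {artifact_signed, cache_hit, cache_stale, cfg_changed, compile_a, compile_b, compile_c, cond_1, cond_4, deploy_prod, deploy_stage, format_ok, gen_docs, hdr_changed, link_bin, link_lib, lint_clean, publish_ok, rollback_ready, run_integ, run_unit, src_changed, tag_release, tests_changed} — 24 facts.

24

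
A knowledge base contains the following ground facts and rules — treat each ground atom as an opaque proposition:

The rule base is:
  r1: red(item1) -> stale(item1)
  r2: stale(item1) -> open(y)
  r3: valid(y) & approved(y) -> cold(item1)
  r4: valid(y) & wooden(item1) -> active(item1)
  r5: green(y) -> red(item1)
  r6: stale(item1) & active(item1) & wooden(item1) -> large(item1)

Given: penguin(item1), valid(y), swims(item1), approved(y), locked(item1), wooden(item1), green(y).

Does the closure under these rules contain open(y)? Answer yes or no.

Round 1 fires r3, r4, r5, giving cold(item1), active(item1), red(item1).
Round 2 fires r1, giving stale(item1).
Round 3 fires r2, r6, giving open(y), large(item1).
open(y) appears in round 3, so it is derivable.

yes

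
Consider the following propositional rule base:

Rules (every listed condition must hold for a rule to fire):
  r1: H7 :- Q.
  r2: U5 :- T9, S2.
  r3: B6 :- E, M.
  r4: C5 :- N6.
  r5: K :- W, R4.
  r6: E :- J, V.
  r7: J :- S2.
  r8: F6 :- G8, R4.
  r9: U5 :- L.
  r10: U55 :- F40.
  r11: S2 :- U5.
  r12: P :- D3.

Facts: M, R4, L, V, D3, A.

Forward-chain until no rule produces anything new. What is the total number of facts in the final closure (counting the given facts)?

Round 1 — r9, r12, derive U5, P.
Round 2 — r11, derive S2.
Round 3 — r7, derive J.
Round 4 — r6, derive E.
Round 5 — r3, derive B6.
Closure: {A, B6, D3, E, J, L, M, P, R4, S2, U5, V} — 12 facts.

12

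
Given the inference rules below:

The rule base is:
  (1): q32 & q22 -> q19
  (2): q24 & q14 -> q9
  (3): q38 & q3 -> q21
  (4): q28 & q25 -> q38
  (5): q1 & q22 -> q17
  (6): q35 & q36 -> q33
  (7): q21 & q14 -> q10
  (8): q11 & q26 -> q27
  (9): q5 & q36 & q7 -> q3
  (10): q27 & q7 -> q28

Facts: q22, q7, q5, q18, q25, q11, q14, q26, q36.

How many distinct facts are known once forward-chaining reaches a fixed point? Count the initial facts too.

Round 1: (8) [q11 & q26 -> q27]; (9) [q5 & q36 & q7 -> q3]. New: q27, q3.
Round 2: (10) [q27 & q7 -> q28]. New: q28.
Round 3: (4) [q28 & q25 -> q38]. New: q38.
Round 4: (3) [q38 & q3 -> q21]. New: q21.
Round 5: (7) [q21 & q14 -> q10]. New: q10.
Closure: {q10, q11, q14, q18, q21, q22, q25, q26, q27, q28, q3, q36, q38, q5, q7} — 15 facts.

15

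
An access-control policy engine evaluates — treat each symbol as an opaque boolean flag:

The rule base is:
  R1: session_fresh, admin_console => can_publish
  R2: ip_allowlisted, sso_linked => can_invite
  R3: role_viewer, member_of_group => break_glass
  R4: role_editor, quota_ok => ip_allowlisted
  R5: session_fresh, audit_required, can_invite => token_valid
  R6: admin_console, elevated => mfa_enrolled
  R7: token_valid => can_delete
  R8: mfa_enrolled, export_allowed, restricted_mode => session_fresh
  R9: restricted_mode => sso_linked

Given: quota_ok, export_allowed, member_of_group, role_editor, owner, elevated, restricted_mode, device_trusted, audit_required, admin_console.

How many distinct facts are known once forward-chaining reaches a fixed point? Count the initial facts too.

Round 1 fires R4, R6, R9, giving ip_allowlisted, mfa_enrolled, sso_linked.
Round 2 fires R2, R8, giving can_invite, session_fresh.
Round 3 fires R1, R5, giving can_publish, token_valid.
Round 4 fires R7, giving can_delete.
Closure: {admin_console, audit_required, can_delete, can_invite, can_publish, device_trusted, elevated, export_allowed, ip_allowlisted, member_of_group, mfa_enrolled, owner, quota_ok, restricted_mode, role_editor, session_fresh, sso_linked, token_valid} — 18 facts.

18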